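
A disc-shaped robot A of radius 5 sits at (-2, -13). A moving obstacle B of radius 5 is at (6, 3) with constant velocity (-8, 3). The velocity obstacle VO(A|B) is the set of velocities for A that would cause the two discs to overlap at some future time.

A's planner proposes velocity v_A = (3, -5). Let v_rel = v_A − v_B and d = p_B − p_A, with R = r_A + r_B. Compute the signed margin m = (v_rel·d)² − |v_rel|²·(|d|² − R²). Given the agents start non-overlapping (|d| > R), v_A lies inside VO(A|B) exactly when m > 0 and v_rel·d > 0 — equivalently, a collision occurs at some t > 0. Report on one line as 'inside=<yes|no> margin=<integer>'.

d = (8, 16),  |d|² = 320;  R = 5+5 = 10,  c = 320−10² = 220
v_rel = (11, -8),  |v_rel|² = 185;  v_rel·d = (11)·(8) + (-8)·(16) = -40
185·t² + 80·t + 220 = 0  ⇒  m = (-40)² − 185·220 = -39100
m = -39100 < 0,  v_rel·d = -40 < 0  ⇒  outside

inside=no margin=-39100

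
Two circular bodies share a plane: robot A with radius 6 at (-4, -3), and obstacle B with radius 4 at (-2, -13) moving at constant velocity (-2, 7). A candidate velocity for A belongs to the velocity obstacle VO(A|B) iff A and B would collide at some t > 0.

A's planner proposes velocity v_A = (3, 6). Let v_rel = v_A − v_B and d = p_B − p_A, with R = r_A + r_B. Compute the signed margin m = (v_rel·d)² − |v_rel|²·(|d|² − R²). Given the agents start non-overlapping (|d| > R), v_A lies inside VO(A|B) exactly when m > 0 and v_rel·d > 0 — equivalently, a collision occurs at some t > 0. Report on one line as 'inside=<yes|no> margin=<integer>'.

d = (2, -10),  |d|² = 104;  R = 6+4 = 10,  c = 104−10² = 4
v_rel = (5, -1),  |v_rel|² = 26;  v_rel·d = (5)·(2) + (-1)·(-10) = 20
26·t² − 40·t + 4 = 0  ⇒  m = 20² − 26·4 = 296
m = 296 > 0,  v_rel·d = 20 > 0  ⇒  inside

inside=yes margin=296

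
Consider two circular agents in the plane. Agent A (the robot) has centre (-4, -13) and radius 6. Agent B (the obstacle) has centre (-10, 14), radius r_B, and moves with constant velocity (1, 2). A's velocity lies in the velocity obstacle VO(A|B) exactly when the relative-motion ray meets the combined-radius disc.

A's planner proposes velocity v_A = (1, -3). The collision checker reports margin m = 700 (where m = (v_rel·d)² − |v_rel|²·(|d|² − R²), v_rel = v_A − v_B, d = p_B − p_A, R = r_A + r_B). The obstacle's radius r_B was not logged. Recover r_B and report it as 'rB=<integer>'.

m = 700
d = (-6, 27);  v_rel = (0, -5),  |v_rel|² = 25
v_rel×d = (0)·(27) − (-5)·(-6) = -30
since m = R²·25 − (-30)²:  R² = (900 + 700) / 25 = 64
R = √64 = 8  ⇒  r_B = 8 − 6 = 2

rB=2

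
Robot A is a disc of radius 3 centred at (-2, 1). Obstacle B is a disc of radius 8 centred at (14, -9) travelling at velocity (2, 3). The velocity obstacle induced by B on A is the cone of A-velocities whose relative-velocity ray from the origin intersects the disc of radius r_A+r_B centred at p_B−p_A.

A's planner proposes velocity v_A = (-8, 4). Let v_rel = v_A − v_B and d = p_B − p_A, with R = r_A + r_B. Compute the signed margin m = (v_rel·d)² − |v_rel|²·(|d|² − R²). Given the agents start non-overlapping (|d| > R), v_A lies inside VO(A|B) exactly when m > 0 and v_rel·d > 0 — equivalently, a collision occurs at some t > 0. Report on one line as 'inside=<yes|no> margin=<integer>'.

d = (16, -10),  |d|² = 356;  R = 3+8 = 11,  c = 356−11² = 235
v_rel = (-10, 1),  |v_rel|² = 101;  v_rel·d = (-10)·(16) + (1)·(-10) = -170
101·t² + 340·t + 235 = 0  ⇒  m = (-170)² − 101·235 = 5165
m = 5165 > 0,  v_rel·d = -170 < 0  ⇒  outside

inside=no margin=5165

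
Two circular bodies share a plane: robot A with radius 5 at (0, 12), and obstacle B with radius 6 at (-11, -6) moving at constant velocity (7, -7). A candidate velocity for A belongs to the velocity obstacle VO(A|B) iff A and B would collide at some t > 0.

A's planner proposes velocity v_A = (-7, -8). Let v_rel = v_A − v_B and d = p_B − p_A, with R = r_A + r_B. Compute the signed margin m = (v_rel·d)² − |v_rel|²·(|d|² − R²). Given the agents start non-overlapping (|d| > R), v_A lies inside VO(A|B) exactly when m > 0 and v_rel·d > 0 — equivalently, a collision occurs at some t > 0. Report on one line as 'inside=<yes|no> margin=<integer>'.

d = (-11, -18),  |d|² = 445;  R = 5+6 = 11,  c = 445−11² = 324
v_rel = (-14, -1),  |v_rel|² = 197;  v_rel·d = (-14)·(-11) + (-1)·(-18) = 172
197·t² − 344·t + 324 = 0  ⇒  m = 172² − 197·324 = -34244
m = -34244 < 0,  v_rel·d = 172 > 0  ⇒  outside

inside=no margin=-34244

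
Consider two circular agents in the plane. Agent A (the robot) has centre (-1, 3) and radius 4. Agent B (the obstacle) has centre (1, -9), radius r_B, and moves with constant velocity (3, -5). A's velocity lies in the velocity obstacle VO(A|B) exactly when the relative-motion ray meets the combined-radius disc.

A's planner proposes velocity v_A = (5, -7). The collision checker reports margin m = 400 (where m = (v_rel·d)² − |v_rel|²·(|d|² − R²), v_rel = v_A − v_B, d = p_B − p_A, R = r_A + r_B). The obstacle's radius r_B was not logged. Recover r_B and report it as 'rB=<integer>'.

m = 400
d = (2, -12);  v_rel = (2, -2),  |v_rel|² = 8
v_rel×d = (2)·(-12) − (-2)·(2) = -20
since m = R²·8 − (-20)²:  R² = (400 + 400) / 8 = 100
R = √100 = 10  ⇒  r_B = 10 − 4 = 6

rB=6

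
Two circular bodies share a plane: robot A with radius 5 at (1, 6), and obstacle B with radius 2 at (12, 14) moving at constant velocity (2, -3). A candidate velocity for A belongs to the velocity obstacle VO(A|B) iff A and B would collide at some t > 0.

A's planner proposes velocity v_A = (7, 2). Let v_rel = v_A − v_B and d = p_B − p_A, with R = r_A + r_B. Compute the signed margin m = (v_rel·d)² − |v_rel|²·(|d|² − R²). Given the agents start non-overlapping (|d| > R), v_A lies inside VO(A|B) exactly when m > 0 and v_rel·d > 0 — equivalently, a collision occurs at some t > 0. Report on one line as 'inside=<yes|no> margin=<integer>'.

d = (11, 8),  |d|² = 185;  R = 5+2 = 7,  c = 185−7² = 136
v_rel = (5, 5),  |v_rel|² = 50;  v_rel·d = (5)·(11) + (5)·(8) = 95
50·t² − 190·t + 136 = 0  ⇒  m = 95² − 50·136 = 2225
m = 2225 > 0,  v_rel·d = 95 > 0  ⇒  inside

inside=yes margin=2225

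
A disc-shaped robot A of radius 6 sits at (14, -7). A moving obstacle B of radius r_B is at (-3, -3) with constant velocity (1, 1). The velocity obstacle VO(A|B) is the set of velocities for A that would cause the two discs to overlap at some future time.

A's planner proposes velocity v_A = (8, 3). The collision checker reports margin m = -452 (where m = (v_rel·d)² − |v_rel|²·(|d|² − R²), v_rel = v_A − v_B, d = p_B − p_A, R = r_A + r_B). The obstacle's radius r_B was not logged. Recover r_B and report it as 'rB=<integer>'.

m = -452
d = (-17, 4);  v_rel = (7, 2),  |v_rel|² = 53
v_rel×d = (7)·(4) − (2)·(-17) = 62
since m = R²·53 − 62²:  R² = (3844 + -452) / 53 = 64
R = √64 = 8  ⇒  r_B = 8 − 6 = 2

rB=2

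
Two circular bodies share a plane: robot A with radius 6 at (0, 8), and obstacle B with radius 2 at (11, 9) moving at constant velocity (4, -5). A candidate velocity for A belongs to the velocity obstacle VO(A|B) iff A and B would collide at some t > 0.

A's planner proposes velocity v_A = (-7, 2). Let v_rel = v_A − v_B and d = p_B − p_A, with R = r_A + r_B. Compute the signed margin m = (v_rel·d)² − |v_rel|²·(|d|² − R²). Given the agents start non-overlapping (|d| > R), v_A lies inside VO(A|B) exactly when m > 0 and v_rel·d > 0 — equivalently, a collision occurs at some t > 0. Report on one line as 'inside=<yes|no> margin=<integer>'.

d = (11, 1),  |d|² = 122;  R = 6+2 = 8,  c = 122−8² = 58
v_rel = (-11, 7),  |v_rel|² = 170;  v_rel·d = (-11)·(11) + (7)·(1) = -114
170·t² + 228·t + 58 = 0  ⇒  m = (-114)² − 170·58 = 3136
m = 3136 > 0,  v_rel·d = -114 < 0  ⇒  outside

inside=no margin=3136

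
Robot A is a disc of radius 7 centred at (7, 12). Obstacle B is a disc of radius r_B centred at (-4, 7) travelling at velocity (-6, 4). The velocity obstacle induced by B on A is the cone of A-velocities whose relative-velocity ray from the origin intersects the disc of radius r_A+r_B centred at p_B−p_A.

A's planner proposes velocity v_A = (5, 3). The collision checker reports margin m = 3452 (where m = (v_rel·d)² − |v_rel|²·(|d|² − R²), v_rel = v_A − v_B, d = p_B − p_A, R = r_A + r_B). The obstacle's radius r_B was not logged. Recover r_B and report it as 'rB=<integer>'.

m = 3452
d = (-11, -5);  v_rel = (11, -1),  |v_rel|² = 122
v_rel×d = (11)·(-5) − (-1)·(-11) = -66
since m = R²·122 − (-66)²:  R² = (4356 + 3452) / 122 = 64
R = √64 = 8  ⇒  r_B = 8 − 7 = 1

rB=1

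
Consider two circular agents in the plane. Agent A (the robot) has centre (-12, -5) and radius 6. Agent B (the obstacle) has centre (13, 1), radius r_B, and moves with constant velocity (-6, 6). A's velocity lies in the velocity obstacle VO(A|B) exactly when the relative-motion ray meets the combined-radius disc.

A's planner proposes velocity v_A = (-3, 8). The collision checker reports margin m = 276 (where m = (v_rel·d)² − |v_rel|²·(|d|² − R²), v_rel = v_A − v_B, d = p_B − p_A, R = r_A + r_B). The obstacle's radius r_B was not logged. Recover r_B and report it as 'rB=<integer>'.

m = 276
d = (25, 6);  v_rel = (3, 2),  |v_rel|² = 13
v_rel×d = (3)·(6) − (2)·(25) = -32
since m = R²·13 − (-32)²:  R² = (1024 + 276) / 13 = 100
R = √100 = 10  ⇒  r_B = 10 − 6 = 4

rB=4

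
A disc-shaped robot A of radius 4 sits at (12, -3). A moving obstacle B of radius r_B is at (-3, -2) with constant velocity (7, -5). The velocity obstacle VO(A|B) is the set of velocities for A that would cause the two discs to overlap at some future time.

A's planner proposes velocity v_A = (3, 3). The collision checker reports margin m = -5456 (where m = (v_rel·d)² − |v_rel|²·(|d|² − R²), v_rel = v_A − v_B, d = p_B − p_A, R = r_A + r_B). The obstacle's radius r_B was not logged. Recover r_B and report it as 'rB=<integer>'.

m = -5456
d = (-15, 1);  v_rel = (-4, 8),  |v_rel|² = 80
v_rel×d = (-4)·(1) − (8)·(-15) = 116
since m = R²·80 − 116²:  R² = (13456 + -5456) / 80 = 100
R = √100 = 10  ⇒  r_B = 10 − 4 = 6

rB=6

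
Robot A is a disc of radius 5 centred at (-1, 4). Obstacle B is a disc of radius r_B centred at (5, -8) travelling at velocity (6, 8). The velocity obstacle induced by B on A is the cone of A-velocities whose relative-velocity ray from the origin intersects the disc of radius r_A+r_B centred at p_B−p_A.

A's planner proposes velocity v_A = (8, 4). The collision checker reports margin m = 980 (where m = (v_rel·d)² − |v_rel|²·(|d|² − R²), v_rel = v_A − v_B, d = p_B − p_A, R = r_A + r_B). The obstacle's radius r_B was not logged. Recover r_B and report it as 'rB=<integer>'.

m = 980
d = (6, -12);  v_rel = (2, -4),  |v_rel|² = 20
v_rel×d = (2)·(-12) − (-4)·(6) = 0
since m = R²·20 − 0²:  R² = (0 + 980) / 20 = 49
R = √49 = 7  ⇒  r_B = 7 − 5 = 2

rB=2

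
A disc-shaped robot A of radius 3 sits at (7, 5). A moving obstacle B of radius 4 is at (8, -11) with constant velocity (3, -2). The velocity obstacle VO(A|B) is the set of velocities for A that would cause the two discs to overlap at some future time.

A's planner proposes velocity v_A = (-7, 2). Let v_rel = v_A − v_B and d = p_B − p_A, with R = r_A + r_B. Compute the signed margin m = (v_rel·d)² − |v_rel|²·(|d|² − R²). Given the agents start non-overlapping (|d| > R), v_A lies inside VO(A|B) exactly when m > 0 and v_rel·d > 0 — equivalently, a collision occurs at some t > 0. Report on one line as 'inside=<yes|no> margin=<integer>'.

d = (1, -16),  |d|² = 257;  R = 3+4 = 7,  c = 257−7² = 208
v_rel = (-10, 4),  |v_rel|² = 116;  v_rel·d = (-10)·(1) + (4)·(-16) = -74
116·t² + 148·t + 208 = 0  ⇒  m = (-74)² − 116·208 = -18652
m = -18652 < 0,  v_rel·d = -74 < 0  ⇒  outside

inside=no margin=-18652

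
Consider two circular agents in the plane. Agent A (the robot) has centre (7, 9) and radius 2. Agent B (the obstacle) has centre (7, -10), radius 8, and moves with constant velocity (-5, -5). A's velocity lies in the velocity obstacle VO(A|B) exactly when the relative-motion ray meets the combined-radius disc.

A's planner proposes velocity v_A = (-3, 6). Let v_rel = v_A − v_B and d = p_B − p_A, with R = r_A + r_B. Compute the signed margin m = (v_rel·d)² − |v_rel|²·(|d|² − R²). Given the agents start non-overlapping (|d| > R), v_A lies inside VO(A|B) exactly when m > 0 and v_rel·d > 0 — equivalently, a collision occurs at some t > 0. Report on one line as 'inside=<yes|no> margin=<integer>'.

d = (0, -19),  |d|² = 361;  R = 2+8 = 10,  c = 361−10² = 261
v_rel = (2, 11),  |v_rel|² = 125;  v_rel·d = (2)·(0) + (11)·(-19) = -209
125·t² + 418·t + 261 = 0  ⇒  m = (-209)² − 125·261 = 11056
m = 11056 > 0,  v_rel·d = -209 < 0  ⇒  outside

inside=no margin=11056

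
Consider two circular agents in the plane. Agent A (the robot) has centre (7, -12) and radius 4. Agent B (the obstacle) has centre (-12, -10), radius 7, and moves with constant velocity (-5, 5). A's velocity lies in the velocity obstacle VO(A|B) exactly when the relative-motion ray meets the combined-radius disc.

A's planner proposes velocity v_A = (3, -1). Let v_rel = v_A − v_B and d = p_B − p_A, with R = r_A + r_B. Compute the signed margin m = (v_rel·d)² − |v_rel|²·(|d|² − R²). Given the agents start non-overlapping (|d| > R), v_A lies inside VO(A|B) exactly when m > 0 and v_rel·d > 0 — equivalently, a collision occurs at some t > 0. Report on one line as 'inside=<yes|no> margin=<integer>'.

d = (-19, 2),  |d|² = 365;  R = 4+7 = 11,  c = 365−11² = 244
v_rel = (8, -6),  |v_rel|² = 100;  v_rel·d = (8)·(-19) + (-6)·(2) = -164
100·t² + 328·t + 244 = 0  ⇒  m = (-164)² − 100·244 = 2496
m = 2496 > 0,  v_rel·d = -164 < 0  ⇒  outside

inside=no margin=2496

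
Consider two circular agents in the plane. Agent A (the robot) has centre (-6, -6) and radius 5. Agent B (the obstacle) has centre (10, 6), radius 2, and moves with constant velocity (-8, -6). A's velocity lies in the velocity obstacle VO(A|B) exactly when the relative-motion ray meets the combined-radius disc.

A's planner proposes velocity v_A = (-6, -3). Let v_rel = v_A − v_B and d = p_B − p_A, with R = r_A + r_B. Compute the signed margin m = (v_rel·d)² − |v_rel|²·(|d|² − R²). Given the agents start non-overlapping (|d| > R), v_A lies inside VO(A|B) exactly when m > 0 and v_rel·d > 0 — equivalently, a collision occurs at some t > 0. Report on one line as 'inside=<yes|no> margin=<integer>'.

d = (16, 12),  |d|² = 400;  R = 5+2 = 7,  c = 400−7² = 351
v_rel = (2, 3),  |v_rel|² = 13;  v_rel·d = (2)·(16) + (3)·(12) = 68
13·t² − 136·t + 351 = 0  ⇒  m = 68² − 13·351 = 61
m = 61 > 0,  v_rel·d = 68 > 0  ⇒  inside

inside=yes margin=61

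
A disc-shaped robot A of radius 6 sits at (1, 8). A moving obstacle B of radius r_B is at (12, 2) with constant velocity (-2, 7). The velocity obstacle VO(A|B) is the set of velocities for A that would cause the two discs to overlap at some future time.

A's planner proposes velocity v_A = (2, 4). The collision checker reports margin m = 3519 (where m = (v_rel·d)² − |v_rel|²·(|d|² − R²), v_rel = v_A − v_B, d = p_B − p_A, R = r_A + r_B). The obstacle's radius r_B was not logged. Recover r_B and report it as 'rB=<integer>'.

m = 3519
d = (11, -6);  v_rel = (4, -3),  |v_rel|² = 25
v_rel×d = (4)·(-6) − (-3)·(11) = 9
since m = R²·25 − 9²:  R² = (81 + 3519) / 25 = 144
R = √144 = 12  ⇒  r_B = 12 − 6 = 6

rB=6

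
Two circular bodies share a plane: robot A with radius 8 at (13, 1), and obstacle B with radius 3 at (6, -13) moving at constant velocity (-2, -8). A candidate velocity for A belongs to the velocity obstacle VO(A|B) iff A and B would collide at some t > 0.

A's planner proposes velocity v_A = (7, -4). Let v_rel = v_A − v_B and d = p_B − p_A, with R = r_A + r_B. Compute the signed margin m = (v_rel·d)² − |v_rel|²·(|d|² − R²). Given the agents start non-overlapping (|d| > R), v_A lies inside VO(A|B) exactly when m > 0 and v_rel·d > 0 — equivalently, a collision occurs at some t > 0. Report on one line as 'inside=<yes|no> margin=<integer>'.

d = (-7, -14),  |d|² = 245;  R = 8+3 = 11,  c = 245−11² = 124
v_rel = (9, 4),  |v_rel|² = 97;  v_rel·d = (9)·(-7) + (4)·(-14) = -119
97·t² + 238·t + 124 = 0  ⇒  m = (-119)² − 97·124 = 2133
m = 2133 > 0,  v_rel·d = -119 < 0  ⇒  outside

inside=no margin=2133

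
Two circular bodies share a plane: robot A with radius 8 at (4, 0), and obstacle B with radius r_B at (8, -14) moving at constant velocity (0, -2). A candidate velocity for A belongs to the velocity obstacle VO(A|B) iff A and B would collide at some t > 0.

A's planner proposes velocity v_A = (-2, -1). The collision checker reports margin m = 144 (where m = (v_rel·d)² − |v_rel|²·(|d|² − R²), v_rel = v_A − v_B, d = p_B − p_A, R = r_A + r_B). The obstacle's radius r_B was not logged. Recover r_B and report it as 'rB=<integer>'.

m = 144
d = (4, -14);  v_rel = (-2, 1),  |v_rel|² = 5
v_rel×d = (-2)·(-14) − (1)·(4) = 24
since m = R²·5 − 24²:  R² = (576 + 144) / 5 = 144
R = √144 = 12  ⇒  r_B = 12 − 8 = 4

rB=4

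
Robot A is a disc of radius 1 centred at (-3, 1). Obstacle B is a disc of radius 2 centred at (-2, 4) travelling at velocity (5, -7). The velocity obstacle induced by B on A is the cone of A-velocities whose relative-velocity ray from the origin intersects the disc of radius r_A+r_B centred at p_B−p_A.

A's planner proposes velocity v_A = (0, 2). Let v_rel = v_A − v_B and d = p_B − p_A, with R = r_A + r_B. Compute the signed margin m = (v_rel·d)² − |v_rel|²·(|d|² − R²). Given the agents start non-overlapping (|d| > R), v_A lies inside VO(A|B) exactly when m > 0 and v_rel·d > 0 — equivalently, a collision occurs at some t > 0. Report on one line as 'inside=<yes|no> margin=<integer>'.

d = (1, 3),  |d|² = 10;  R = 1+2 = 3,  c = 10−3² = 1
v_rel = (-5, 9),  |v_rel|² = 106;  v_rel·d = (-5)·(1) + (9)·(3) = 22
106·t² − 44·t + 1 = 0  ⇒  m = 22² − 106·1 = 378
m = 378 > 0,  v_rel·d = 22 > 0  ⇒  inside

inside=yes margin=378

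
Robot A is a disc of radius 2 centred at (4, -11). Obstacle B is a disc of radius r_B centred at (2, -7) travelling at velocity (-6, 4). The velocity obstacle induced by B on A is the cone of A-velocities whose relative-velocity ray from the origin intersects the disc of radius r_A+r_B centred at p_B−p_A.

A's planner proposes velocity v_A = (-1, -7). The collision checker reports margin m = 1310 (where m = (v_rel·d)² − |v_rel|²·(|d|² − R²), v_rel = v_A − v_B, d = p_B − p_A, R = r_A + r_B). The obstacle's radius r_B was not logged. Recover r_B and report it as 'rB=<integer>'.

m = 1310
d = (-2, 4);  v_rel = (5, -11),  |v_rel|² = 146
v_rel×d = (5)·(4) − (-11)·(-2) = -2
since m = R²·146 − (-2)²:  R² = (4 + 1310) / 146 = 9
R = √9 = 3  ⇒  r_B = 3 − 2 = 1

rB=1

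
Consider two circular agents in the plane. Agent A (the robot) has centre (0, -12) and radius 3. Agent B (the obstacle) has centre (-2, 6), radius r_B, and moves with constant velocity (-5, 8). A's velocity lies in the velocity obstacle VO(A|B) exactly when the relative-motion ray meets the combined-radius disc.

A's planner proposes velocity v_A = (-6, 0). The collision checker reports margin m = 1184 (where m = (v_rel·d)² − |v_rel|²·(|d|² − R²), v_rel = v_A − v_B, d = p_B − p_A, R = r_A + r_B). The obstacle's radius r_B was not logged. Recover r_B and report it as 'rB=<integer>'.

m = 1184
d = (-2, 18);  v_rel = (-1, -8),  |v_rel|² = 65
v_rel×d = (-1)·(18) − (-8)·(-2) = -34
since m = R²·65 − (-34)²:  R² = (1156 + 1184) / 65 = 36
R = √36 = 6  ⇒  r_B = 6 − 3 = 3

rB=3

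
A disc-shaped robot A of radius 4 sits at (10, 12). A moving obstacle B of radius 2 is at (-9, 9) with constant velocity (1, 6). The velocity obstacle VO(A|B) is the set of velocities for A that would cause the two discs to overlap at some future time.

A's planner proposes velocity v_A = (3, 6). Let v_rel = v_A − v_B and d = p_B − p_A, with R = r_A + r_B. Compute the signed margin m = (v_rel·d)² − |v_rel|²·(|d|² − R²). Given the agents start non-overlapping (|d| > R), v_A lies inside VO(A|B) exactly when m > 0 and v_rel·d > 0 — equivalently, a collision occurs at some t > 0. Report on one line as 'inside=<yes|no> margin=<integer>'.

d = (-19, -3),  |d|² = 370;  R = 4+2 = 6,  c = 370−6² = 334
v_rel = (2, 0),  |v_rel|² = 4;  v_rel·d = (2)·(-19) + (0)·(-3) = -38
4·t² + 76·t + 334 = 0  ⇒  m = (-38)² − 4·334 = 108
m = 108 > 0,  v_rel·d = -38 < 0  ⇒  outside

inside=no margin=108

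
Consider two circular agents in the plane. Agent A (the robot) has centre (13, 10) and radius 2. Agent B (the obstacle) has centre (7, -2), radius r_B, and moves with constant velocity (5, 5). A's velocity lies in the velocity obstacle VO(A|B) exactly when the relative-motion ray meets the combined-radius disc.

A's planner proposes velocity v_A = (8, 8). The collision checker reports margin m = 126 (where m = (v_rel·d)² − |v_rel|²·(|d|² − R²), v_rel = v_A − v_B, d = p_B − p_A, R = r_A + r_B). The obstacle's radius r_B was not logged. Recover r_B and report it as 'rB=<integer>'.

m = 126
d = (-6, -12);  v_rel = (3, 3),  |v_rel|² = 18
v_rel×d = (3)·(-12) − (3)·(-6) = -18
since m = R²·18 − (-18)²:  R² = (324 + 126) / 18 = 25
R = √25 = 5  ⇒  r_B = 5 − 2 = 3

rB=3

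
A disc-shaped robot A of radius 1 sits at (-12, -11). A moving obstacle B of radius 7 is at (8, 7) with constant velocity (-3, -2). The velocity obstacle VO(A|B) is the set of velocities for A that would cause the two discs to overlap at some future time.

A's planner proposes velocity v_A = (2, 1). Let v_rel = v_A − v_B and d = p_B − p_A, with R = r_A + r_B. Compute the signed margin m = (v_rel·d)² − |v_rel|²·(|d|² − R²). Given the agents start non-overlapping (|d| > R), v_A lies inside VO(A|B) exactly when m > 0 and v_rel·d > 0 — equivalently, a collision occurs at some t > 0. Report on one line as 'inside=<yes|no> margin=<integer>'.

d = (20, 18),  |d|² = 724;  R = 1+7 = 8,  c = 724−8² = 660
v_rel = (5, 3),  |v_rel|² = 34;  v_rel·d = (5)·(20) + (3)·(18) = 154
34·t² − 308·t + 660 = 0  ⇒  m = 154² − 34·660 = 1276
m = 1276 > 0,  v_rel·d = 154 > 0  ⇒  inside

inside=yes margin=1276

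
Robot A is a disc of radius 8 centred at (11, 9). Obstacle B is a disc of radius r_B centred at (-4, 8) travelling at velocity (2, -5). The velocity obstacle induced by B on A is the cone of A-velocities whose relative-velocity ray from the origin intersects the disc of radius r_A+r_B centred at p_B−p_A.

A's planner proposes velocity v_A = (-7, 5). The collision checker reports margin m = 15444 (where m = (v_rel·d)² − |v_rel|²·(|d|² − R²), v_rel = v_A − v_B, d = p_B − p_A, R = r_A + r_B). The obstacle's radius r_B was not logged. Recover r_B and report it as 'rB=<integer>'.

m = 15444
d = (-15, -1);  v_rel = (-9, 10),  |v_rel|² = 181
v_rel×d = (-9)·(-1) − (10)·(-15) = 159
since m = R²·181 − 159²:  R² = (25281 + 15444) / 181 = 225
R = √225 = 15  ⇒  r_B = 15 − 8 = 7

rB=7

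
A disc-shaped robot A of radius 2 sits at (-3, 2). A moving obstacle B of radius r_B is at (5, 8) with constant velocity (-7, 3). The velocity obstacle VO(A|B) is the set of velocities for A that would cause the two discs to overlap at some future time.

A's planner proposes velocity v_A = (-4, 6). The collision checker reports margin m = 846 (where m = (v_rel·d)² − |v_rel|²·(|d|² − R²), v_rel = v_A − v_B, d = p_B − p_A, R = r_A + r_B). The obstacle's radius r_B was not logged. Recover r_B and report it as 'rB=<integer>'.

m = 846
d = (8, 6);  v_rel = (3, 3),  |v_rel|² = 18
v_rel×d = (3)·(6) − (3)·(8) = -6
since m = R²·18 − (-6)²:  R² = (36 + 846) / 18 = 49
R = √49 = 7  ⇒  r_B = 7 − 2 = 5

rB=5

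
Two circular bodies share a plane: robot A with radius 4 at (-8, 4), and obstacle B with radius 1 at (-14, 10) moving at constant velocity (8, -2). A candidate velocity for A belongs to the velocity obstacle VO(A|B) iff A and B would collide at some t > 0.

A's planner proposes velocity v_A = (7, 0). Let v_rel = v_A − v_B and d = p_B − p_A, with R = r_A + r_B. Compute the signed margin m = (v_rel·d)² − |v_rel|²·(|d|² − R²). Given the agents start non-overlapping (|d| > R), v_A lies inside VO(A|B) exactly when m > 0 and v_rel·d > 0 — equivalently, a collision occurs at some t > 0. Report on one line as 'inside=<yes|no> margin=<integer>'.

d = (-6, 6),  |d|² = 72;  R = 4+1 = 5,  c = 72−5² = 47
v_rel = (-1, 2),  |v_rel|² = 5;  v_rel·d = (-1)·(-6) + (2)·(6) = 18
5·t² − 36·t + 47 = 0  ⇒  m = 18² − 5·47 = 89
m = 89 > 0,  v_rel·d = 18 > 0  ⇒  inside

inside=yes margin=89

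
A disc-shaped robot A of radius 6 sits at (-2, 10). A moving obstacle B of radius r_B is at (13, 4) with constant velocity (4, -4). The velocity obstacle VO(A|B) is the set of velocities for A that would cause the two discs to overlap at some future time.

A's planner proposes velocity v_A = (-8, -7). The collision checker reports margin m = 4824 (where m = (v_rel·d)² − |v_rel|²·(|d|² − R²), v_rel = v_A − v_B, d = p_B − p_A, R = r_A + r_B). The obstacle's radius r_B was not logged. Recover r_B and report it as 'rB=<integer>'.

m = 4824
d = (15, -6);  v_rel = (-12, -3),  |v_rel|² = 153
v_rel×d = (-12)·(-6) − (-3)·(15) = 117
since m = R²·153 − 117²:  R² = (13689 + 4824) / 153 = 121
R = √121 = 11  ⇒  r_B = 11 − 6 = 5

rB=5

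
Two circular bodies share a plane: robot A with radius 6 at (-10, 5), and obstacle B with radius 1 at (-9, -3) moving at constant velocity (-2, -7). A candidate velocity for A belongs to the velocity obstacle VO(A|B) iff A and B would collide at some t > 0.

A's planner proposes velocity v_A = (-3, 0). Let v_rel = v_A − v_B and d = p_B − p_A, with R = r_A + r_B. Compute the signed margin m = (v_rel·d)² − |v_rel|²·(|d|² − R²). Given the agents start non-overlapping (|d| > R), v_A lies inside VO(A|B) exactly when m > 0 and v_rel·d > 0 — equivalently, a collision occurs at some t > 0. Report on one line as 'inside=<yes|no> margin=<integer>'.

d = (1, -8),  |d|² = 65;  R = 6+1 = 7,  c = 65−7² = 16
v_rel = (-1, 7),  |v_rel|² = 50;  v_rel·d = (-1)·(1) + (7)·(-8) = -57
50·t² + 114·t + 16 = 0  ⇒  m = (-57)² − 50·16 = 2449
m = 2449 > 0,  v_rel·d = -57 < 0  ⇒  outside

inside=no margin=2449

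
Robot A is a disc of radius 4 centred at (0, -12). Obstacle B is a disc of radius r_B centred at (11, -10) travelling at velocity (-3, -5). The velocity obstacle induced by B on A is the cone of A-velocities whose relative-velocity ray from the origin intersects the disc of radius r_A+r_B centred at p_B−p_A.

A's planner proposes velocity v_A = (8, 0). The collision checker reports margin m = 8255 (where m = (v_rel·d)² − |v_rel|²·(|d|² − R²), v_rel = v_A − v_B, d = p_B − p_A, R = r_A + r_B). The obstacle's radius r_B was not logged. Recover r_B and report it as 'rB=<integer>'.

m = 8255
d = (11, 2);  v_rel = (11, 5),  |v_rel|² = 146
v_rel×d = (11)·(2) − (5)·(11) = -33
since m = R²·146 − (-33)²:  R² = (1089 + 8255) / 146 = 64
R = √64 = 8  ⇒  r_B = 8 − 4 = 4

rB=4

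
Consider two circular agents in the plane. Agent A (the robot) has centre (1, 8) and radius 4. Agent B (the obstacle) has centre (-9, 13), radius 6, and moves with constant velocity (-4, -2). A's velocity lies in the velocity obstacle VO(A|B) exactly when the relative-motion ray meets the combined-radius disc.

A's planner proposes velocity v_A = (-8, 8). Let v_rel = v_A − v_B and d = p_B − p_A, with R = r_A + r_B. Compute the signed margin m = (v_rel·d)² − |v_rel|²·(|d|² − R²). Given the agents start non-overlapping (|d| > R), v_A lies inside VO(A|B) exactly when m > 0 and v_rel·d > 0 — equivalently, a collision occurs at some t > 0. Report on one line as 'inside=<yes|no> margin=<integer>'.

d = (-10, 5),  |d|² = 125;  R = 4+6 = 10,  c = 125−10² = 25
v_rel = (-4, 10),  |v_rel|² = 116;  v_rel·d = (-4)·(-10) + (10)·(5) = 90
116·t² − 180·t + 25 = 0  ⇒  m = 90² − 116·25 = 5200
m = 5200 > 0,  v_rel·d = 90 > 0  ⇒  inside

inside=yes margin=5200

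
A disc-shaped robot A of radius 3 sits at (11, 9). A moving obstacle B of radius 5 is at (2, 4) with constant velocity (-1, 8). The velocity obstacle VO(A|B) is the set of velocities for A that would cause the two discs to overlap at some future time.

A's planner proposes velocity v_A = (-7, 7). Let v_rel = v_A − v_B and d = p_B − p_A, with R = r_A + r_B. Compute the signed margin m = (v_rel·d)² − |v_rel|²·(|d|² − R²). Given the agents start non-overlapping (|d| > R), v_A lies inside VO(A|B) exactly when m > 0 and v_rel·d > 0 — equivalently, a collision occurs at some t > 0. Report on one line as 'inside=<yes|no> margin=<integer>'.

d = (-9, -5),  |d|² = 106;  R = 3+5 = 8,  c = 106−8² = 42
v_rel = (-6, -1),  |v_rel|² = 37;  v_rel·d = (-6)·(-9) + (-1)·(-5) = 59
37·t² − 118·t + 42 = 0  ⇒  m = 59² − 37·42 = 1927
m = 1927 > 0,  v_rel·d = 59 > 0  ⇒  inside

inside=yes margin=1927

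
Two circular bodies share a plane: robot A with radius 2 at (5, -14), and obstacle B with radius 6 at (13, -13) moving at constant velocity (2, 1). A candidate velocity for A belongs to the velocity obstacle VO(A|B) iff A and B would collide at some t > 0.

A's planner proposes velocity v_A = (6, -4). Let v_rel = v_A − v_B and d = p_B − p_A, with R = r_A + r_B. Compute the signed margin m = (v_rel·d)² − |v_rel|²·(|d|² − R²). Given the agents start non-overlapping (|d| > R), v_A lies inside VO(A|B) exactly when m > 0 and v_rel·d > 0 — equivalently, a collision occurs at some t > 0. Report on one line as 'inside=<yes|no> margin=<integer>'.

d = (8, 1),  |d|² = 65;  R = 2+6 = 8,  c = 65−8² = 1
v_rel = (4, -5),  |v_rel|² = 41;  v_rel·d = (4)·(8) + (-5)·(1) = 27
41·t² − 54·t + 1 = 0  ⇒  m = 27² − 41·1 = 688
m = 688 > 0,  v_rel·d = 27 > 0  ⇒  inside

inside=yes margin=688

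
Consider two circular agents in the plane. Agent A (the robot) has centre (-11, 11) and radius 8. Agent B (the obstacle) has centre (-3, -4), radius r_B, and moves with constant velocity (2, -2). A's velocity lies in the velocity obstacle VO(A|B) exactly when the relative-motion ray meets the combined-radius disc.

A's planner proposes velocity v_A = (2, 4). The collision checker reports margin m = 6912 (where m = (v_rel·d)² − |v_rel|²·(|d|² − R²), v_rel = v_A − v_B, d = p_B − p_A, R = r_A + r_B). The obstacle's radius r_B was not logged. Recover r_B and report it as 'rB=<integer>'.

m = 6912
d = (8, -15);  v_rel = (0, 6),  |v_rel|² = 36
v_rel×d = (0)·(-15) − (6)·(8) = -48
since m = R²·36 − (-48)²:  R² = (2304 + 6912) / 36 = 256
R = √256 = 16  ⇒  r_B = 16 − 8 = 8

rB=8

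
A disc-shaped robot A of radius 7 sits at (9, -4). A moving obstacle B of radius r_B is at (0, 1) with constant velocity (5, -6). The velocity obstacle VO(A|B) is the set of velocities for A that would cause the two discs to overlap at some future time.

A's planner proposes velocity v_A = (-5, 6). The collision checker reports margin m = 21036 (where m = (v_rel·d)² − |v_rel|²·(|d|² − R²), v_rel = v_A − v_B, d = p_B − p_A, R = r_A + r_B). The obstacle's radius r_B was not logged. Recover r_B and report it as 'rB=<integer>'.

m = 21036
d = (-9, 5);  v_rel = (-10, 12),  |v_rel|² = 244
v_rel×d = (-10)·(5) − (12)·(-9) = 58
since m = R²·244 − 58²:  R² = (3364 + 21036) / 244 = 100
R = √100 = 10  ⇒  r_B = 10 − 7 = 3

rB=3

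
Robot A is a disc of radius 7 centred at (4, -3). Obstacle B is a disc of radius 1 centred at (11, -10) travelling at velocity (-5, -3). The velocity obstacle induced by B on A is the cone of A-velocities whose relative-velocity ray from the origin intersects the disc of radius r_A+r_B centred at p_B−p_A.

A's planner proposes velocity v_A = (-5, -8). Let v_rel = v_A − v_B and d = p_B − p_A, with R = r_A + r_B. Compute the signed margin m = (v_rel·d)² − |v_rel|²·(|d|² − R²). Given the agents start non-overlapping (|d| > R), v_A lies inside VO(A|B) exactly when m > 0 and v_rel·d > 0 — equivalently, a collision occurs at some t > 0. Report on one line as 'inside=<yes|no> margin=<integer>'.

d = (7, -7),  |d|² = 98;  R = 7+1 = 8,  c = 98−8² = 34
v_rel = (0, -5),  |v_rel|² = 25;  v_rel·d = (0)·(7) + (-5)·(-7) = 35
25·t² − 70·t + 34 = 0  ⇒  m = 35² − 25·34 = 375
m = 375 > 0,  v_rel·d = 35 > 0  ⇒  inside

inside=yes margin=375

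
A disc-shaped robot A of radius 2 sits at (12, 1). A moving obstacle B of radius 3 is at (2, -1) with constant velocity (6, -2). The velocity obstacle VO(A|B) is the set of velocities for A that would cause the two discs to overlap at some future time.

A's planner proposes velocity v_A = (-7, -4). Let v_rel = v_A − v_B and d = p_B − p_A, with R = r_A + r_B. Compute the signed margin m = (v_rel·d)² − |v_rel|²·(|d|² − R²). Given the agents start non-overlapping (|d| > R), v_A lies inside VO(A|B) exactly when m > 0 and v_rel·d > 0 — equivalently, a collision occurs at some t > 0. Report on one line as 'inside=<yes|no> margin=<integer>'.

d = (-10, -2),  |d|² = 104;  R = 2+3 = 5,  c = 104−5² = 79
v_rel = (-13, -2),  |v_rel|² = 173;  v_rel·d = (-13)·(-10) + (-2)·(-2) = 134
173·t² − 268·t + 79 = 0  ⇒  m = 134² − 173·79 = 4289
m = 4289 > 0,  v_rel·d = 134 > 0  ⇒  inside

inside=yes margin=4289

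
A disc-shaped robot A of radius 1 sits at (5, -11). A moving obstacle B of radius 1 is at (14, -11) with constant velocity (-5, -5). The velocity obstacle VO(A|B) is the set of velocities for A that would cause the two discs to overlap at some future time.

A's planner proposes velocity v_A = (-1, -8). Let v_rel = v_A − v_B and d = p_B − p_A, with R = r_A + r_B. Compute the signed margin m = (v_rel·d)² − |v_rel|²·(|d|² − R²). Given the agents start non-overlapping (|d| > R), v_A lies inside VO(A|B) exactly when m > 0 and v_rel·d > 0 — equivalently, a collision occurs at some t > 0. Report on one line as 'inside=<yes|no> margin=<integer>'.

d = (9, 0),  |d|² = 81;  R = 1+1 = 2,  c = 81−2² = 77
v_rel = (4, -3),  |v_rel|² = 25;  v_rel·d = (4)·(9) + (-3)·(0) = 36
25·t² − 72·t + 77 = 0  ⇒  m = 36² − 25·77 = -629
m = -629 < 0,  v_rel·d = 36 > 0  ⇒  outside

inside=no margin=-629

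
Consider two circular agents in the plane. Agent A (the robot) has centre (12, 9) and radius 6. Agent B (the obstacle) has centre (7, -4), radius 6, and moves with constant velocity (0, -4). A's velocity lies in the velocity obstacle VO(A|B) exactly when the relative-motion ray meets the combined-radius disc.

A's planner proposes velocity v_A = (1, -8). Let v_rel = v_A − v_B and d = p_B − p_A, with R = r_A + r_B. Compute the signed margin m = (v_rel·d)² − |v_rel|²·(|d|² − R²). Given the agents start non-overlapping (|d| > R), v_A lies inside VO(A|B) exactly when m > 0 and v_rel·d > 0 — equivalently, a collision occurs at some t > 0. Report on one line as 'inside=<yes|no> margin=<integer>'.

d = (-5, -13),  |d|² = 194;  R = 6+6 = 12,  c = 194−12² = 50
v_rel = (1, -4),  |v_rel|² = 17;  v_rel·d = (1)·(-5) + (-4)·(-13) = 47
17·t² − 94·t + 50 = 0  ⇒  m = 47² − 17·50 = 1359
m = 1359 > 0,  v_rel·d = 47 > 0  ⇒  inside

inside=yes margin=1359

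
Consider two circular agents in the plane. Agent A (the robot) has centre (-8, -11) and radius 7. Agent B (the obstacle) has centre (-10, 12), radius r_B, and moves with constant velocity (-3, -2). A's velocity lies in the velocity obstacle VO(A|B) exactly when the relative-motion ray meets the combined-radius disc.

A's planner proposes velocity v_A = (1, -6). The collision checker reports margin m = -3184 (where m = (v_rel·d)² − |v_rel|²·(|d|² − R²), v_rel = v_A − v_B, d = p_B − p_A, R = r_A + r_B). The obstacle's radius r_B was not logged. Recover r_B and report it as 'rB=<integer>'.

m = -3184
d = (-2, 23);  v_rel = (4, -4),  |v_rel|² = 32
v_rel×d = (4)·(23) − (-4)·(-2) = 84
since m = R²·32 − 84²:  R² = (7056 + -3184) / 32 = 121
R = √121 = 11  ⇒  r_B = 11 − 7 = 4

rB=4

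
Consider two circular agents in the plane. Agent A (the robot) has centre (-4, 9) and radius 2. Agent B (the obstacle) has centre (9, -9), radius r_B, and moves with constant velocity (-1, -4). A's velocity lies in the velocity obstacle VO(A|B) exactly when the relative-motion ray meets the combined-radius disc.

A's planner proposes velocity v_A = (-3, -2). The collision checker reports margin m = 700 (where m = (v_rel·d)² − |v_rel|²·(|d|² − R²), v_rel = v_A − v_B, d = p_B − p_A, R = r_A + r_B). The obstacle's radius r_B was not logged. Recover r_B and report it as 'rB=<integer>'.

m = 700
d = (13, -18);  v_rel = (-2, 2),  |v_rel|² = 8
v_rel×d = (-2)·(-18) − (2)·(13) = 10
since m = R²·8 − 10²:  R² = (100 + 700) / 8 = 100
R = √100 = 10  ⇒  r_B = 10 − 2 = 8

rB=8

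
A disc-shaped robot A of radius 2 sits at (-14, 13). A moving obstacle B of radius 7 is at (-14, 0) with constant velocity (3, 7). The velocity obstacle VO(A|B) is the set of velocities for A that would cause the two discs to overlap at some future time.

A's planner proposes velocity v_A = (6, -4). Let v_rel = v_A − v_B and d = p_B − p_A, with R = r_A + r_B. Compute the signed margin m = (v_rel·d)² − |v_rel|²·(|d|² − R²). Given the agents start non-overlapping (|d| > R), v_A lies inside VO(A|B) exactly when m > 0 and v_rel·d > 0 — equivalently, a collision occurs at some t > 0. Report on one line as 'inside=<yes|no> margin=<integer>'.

d = (0, -13),  |d|² = 169;  R = 2+7 = 9,  c = 169−9² = 88
v_rel = (3, -11),  |v_rel|² = 130;  v_rel·d = (3)·(0) + (-11)·(-13) = 143
130·t² − 286·t + 88 = 0  ⇒  m = 143² − 130·88 = 9009
m = 9009 > 0,  v_rel·d = 143 > 0  ⇒  inside

inside=yes margin=9009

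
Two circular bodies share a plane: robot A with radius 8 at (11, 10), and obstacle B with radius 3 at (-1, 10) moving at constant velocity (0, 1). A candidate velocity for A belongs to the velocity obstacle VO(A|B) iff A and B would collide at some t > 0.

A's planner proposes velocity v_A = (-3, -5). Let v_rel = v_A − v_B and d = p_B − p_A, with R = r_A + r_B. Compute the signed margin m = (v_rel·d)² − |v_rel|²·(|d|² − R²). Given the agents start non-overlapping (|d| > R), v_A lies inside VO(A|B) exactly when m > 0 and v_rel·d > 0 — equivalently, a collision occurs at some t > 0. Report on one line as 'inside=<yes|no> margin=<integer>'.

d = (-12, 0),  |d|² = 144;  R = 8+3 = 11,  c = 144−11² = 23
v_rel = (-3, -6),  |v_rel|² = 45;  v_rel·d = (-3)·(-12) + (-6)·(0) = 36
45·t² − 72·t + 23 = 0  ⇒  m = 36² − 45·23 = 261
m = 261 > 0,  v_rel·d = 36 > 0  ⇒  inside

inside=yes margin=261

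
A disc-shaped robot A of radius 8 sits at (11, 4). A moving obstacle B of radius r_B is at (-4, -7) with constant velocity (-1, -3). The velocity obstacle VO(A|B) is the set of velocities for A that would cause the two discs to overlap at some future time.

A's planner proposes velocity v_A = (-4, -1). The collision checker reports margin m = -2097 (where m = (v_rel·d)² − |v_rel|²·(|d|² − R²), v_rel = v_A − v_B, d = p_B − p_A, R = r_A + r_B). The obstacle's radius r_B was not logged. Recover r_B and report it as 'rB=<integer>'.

m = -2097
d = (-15, -11);  v_rel = (-3, 2),  |v_rel|² = 13
v_rel×d = (-3)·(-11) − (2)·(-15) = 63
since m = R²·13 − 63²:  R² = (3969 + -2097) / 13 = 144
R = √144 = 12  ⇒  r_B = 12 − 8 = 4

rB=4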